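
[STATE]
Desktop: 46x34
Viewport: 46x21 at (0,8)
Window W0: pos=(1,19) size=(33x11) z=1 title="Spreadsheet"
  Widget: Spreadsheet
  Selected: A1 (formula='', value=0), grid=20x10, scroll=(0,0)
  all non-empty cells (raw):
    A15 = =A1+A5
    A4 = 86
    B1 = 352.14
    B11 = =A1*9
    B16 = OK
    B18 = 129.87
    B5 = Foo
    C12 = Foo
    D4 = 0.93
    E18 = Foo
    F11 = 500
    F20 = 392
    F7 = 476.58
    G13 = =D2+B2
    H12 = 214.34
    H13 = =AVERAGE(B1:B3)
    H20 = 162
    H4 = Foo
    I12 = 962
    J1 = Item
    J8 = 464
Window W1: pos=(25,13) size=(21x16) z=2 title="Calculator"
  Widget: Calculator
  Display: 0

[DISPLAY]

                                              
                                              
                                              
                                              
                                              
                         ┏━━━━━━━━━━━━━━━━━━━┓
                         ┃ Calculator        ┃
                         ┠───────────────────┨
                         ┃                  0┃
                         ┃┌───┬───┬───┬───┐  ┃
                         ┃│ 7 │ 8 │ 9 │ ÷ │  ┃
 ┏━━━━━━━━━━━━━━━━━━━━━━━┃├───┼───┼───┼───┤  ┃
 ┃ Spreadsheet           ┃│ 4 │ 5 │ 6 │ × │  ┃
 ┠───────────────────────┃├───┼───┼───┼───┤  ┃
 ┃A1:                    ┃│ 1 │ 2 │ 3 │ - │  ┃
 ┃       A       B       ┃├───┼───┼───┼───┤  ┃
 ┃-----------------------┃│ 0 │ . │ = │ + │  ┃
 ┃  1      [0]  352.14   ┃├───┼───┼───┼───┤  ┃
 ┃  2        0       0   ┃│ C │ MC│ MR│ M+│  ┃
 ┃  3        0       0   ┃└───┴───┴───┴───┘  ┃
 ┃  4       86       0   ┗━━━━━━━━━━━━━━━━━━━┛


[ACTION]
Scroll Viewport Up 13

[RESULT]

                                              
                                              
                                              
                                              
                                              
                                              
                                              
                                              
                                              
                                              
                                              
                                              
                                              
                         ┏━━━━━━━━━━━━━━━━━━━┓
                         ┃ Calculator        ┃
                         ┠───────────────────┨
                         ┃                  0┃
                         ┃┌───┬───┬───┬───┐  ┃
                         ┃│ 7 │ 8 │ 9 │ ÷ │  ┃
 ┏━━━━━━━━━━━━━━━━━━━━━━━┃├───┼───┼───┼───┤  ┃
 ┃ Spreadsheet           ┃│ 4 │ 5 │ 6 │ × │  ┃


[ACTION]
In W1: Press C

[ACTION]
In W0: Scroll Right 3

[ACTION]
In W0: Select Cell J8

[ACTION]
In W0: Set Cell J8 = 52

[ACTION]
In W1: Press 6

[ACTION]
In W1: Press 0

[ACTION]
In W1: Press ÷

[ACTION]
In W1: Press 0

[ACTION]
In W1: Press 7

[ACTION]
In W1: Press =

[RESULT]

                                              
                                              
                                              
                                              
                                              
                                              
                                              
                                              
                                              
                                              
                                              
                                              
                                              
                         ┏━━━━━━━━━━━━━━━━━━━┓
                         ┃ Calculator        ┃
                         ┠───────────────────┨
                         ┃        8.571428571┃
                         ┃┌───┬───┬───┬───┐  ┃
                         ┃│ 7 │ 8 │ 9 │ ÷ │  ┃
 ┏━━━━━━━━━━━━━━━━━━━━━━━┃├───┼───┼───┼───┤  ┃
 ┃ Spreadsheet           ┃│ 4 │ 5 │ 6 │ × │  ┃


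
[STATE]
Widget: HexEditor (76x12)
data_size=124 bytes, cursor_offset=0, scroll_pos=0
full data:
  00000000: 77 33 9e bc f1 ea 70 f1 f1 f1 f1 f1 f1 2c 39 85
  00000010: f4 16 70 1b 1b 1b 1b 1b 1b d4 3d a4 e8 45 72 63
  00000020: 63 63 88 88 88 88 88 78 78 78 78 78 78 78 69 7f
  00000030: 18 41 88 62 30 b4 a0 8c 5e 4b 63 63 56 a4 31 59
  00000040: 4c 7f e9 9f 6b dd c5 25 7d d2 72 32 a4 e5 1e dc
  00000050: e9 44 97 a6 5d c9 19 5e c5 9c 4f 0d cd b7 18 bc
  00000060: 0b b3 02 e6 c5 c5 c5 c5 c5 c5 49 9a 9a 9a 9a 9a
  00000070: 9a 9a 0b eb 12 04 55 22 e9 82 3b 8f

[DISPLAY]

00000000  77 33 9e bc f1 ea 70 f1  f1 f1 f1 f1 f1 2c 39 85  |w3....p......,9
00000010  f4 16 70 1b 1b 1b 1b 1b  1b d4 3d a4 e8 45 72 63  |..p.......=..Er
00000020  63 63 88 88 88 88 88 78  78 78 78 78 78 78 69 7f  |cc.....xxxxxxxi
00000030  18 41 88 62 30 b4 a0 8c  5e 4b 63 63 56 a4 31 59  |.A.b0...^KccV.1
00000040  4c 7f e9 9f 6b dd c5 25  7d d2 72 32 a4 e5 1e dc  |L...k..%}.r2...
00000050  e9 44 97 a6 5d c9 19 5e  c5 9c 4f 0d cd b7 18 bc  |.D..]..^..O....
00000060  0b b3 02 e6 c5 c5 c5 c5  c5 c5 49 9a 9a 9a 9a 9a  |..........I....
00000070  9a 9a 0b eb 12 04 55 22  e9 82 3b 8f              |......U"..;.   
                                                                            
                                                                            
                                                                            
                                                                            


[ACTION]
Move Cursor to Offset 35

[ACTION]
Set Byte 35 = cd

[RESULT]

00000000  77 33 9e bc f1 ea 70 f1  f1 f1 f1 f1 f1 2c 39 85  |w3....p......,9
00000010  f4 16 70 1b 1b 1b 1b 1b  1b d4 3d a4 e8 45 72 63  |..p.......=..Er
00000020  63 63 88 CD 88 88 88 78  78 78 78 78 78 78 69 7f  |cc.....xxxxxxxi
00000030  18 41 88 62 30 b4 a0 8c  5e 4b 63 63 56 a4 31 59  |.A.b0...^KccV.1
00000040  4c 7f e9 9f 6b dd c5 25  7d d2 72 32 a4 e5 1e dc  |L...k..%}.r2...
00000050  e9 44 97 a6 5d c9 19 5e  c5 9c 4f 0d cd b7 18 bc  |.D..]..^..O....
00000060  0b b3 02 e6 c5 c5 c5 c5  c5 c5 49 9a 9a 9a 9a 9a  |..........I....
00000070  9a 9a 0b eb 12 04 55 22  e9 82 3b 8f              |......U"..;.   
                                                                            
                                                                            
                                                                            
                                                                            


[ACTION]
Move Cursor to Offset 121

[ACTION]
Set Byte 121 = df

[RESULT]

00000000  77 33 9e bc f1 ea 70 f1  f1 f1 f1 f1 f1 2c 39 85  |w3....p......,9
00000010  f4 16 70 1b 1b 1b 1b 1b  1b d4 3d a4 e8 45 72 63  |..p.......=..Er
00000020  63 63 88 cd 88 88 88 78  78 78 78 78 78 78 69 7f  |cc.....xxxxxxxi
00000030  18 41 88 62 30 b4 a0 8c  5e 4b 63 63 56 a4 31 59  |.A.b0...^KccV.1
00000040  4c 7f e9 9f 6b dd c5 25  7d d2 72 32 a4 e5 1e dc  |L...k..%}.r2...
00000050  e9 44 97 a6 5d c9 19 5e  c5 9c 4f 0d cd b7 18 bc  |.D..]..^..O....
00000060  0b b3 02 e6 c5 c5 c5 c5  c5 c5 49 9a 9a 9a 9a 9a  |..........I....
00000070  9a 9a 0b eb 12 04 55 22  e9 DF 3b 8f              |......U"..;.   
                                                                            
                                                                            
                                                                            
                                                                            


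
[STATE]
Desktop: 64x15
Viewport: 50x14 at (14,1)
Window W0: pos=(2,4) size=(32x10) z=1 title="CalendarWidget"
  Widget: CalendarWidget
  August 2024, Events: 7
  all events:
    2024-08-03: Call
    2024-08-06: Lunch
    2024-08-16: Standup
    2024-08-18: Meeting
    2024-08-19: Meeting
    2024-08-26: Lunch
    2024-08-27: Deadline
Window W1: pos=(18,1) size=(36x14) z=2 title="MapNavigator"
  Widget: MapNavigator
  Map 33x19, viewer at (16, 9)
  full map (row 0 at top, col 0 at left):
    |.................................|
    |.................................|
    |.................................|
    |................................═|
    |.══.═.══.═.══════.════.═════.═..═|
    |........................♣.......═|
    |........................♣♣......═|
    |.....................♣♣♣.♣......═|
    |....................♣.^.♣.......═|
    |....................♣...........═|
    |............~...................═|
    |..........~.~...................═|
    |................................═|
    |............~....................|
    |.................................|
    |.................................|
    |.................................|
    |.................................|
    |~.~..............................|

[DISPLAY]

    ┏━━━━━━━━━━━━━━━━━━━━━━━━━━━━━━━━━━┓          
    ┃ MapNavigator                     ┃          
    ┠──────────────────────────────────┨          
━━━━┃ .══.═.══.═.══════.════.═════.═..═┃          
dget┃ ........................♣.......═┃          
────┃ ........................♣♣......═┃          
gust┃ .....................♣♣♣.♣......═┃          
 Fr ┃ ....................♣.^.♣.......═┃          
  2 ┃ ................@...♣...........═┃          
8  9┃ ............~...................═┃          
 16*┃ ..........~.~...................═┃          
2 23┃ ................................═┃          
━━━━┃ ............~....................┃          
    ┗━━━━━━━━━━━━━━━━━━━━━━━━━━━━━━━━━━┛          


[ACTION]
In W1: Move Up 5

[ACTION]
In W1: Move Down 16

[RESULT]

    ┏━━━━━━━━━━━━━━━━━━━━━━━━━━━━━━━━━━┓          
    ┃ MapNavigator                     ┃          
    ┠──────────────────────────────────┨          
━━━━┃ ............~....................┃          
dget┃ .................................┃          
────┃ .................................┃          
gust┃ .................................┃          
 Fr ┃ .................................┃          
  2 ┃ ~.~.............@................┃          
8  9┃                                  ┃          
 16*┃                                  ┃          
2 23┃                                  ┃          
━━━━┃                                  ┃          
    ┗━━━━━━━━━━━━━━━━━━━━━━━━━━━━━━━━━━┛          


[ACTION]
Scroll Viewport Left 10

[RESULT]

              ┏━━━━━━━━━━━━━━━━━━━━━━━━━━━━━━━━━━┓
              ┃ MapNavigator                     ┃
              ┠──────────────────────────────────┨
━━━━━━━━━━━━━━┃ ............~....................┃
CalendarWidget┃ .................................┃
──────────────┃ .................................┃
        August┃ .................................┃
o Tu We Th Fr ┃ .................................┃
         1  2 ┃ ~.~.............@................┃
5  6*  7  8  9┃                                  ┃
2 13 14 15 16*┃                                  ┃
9* 20 21 22 23┃                                  ┃
━━━━━━━━━━━━━━┃                                  ┃
              ┗━━━━━━━━━━━━━━━━━━━━━━━━━━━━━━━━━━┛


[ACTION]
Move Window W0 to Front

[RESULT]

              ┏━━━━━━━━━━━━━━━━━━━━━━━━━━━━━━━━━━┓
              ┃ MapNavigator                     ┃
              ┠──────────────────────────────────┨
━━━━━━━━━━━━━━━━━━━━━━━━━━━━━┓...................┃
CalendarWidget               ┃...................┃
─────────────────────────────┨...................┃
        August 2024          ┃...................┃
o Tu We Th Fr Sa Su          ┃...................┃
         1  2  3*  4         ┃..@................┃
5  6*  7  8  9 10 11         ┃                   ┃
2 13 14 15 16* 17 18*        ┃                   ┃
9* 20 21 22 23 24 25         ┃                   ┃
━━━━━━━━━━━━━━━━━━━━━━━━━━━━━┛                   ┃
              ┗━━━━━━━━━━━━━━━━━━━━━━━━━━━━━━━━━━┛


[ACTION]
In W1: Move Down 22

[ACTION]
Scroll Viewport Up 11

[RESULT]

                                                  
              ┏━━━━━━━━━━━━━━━━━━━━━━━━━━━━━━━━━━┓
              ┃ MapNavigator                     ┃
              ┠──────────────────────────────────┨
━━━━━━━━━━━━━━━━━━━━━━━━━━━━━┓...................┃
CalendarWidget               ┃...................┃
─────────────────────────────┨...................┃
        August 2024          ┃...................┃
o Tu We Th Fr Sa Su          ┃...................┃
         1  2  3*  4         ┃..@................┃
5  6*  7  8  9 10 11         ┃                   ┃
2 13 14 15 16* 17 18*        ┃                   ┃
9* 20 21 22 23 24 25         ┃                   ┃
━━━━━━━━━━━━━━━━━━━━━━━━━━━━━┛                   ┃


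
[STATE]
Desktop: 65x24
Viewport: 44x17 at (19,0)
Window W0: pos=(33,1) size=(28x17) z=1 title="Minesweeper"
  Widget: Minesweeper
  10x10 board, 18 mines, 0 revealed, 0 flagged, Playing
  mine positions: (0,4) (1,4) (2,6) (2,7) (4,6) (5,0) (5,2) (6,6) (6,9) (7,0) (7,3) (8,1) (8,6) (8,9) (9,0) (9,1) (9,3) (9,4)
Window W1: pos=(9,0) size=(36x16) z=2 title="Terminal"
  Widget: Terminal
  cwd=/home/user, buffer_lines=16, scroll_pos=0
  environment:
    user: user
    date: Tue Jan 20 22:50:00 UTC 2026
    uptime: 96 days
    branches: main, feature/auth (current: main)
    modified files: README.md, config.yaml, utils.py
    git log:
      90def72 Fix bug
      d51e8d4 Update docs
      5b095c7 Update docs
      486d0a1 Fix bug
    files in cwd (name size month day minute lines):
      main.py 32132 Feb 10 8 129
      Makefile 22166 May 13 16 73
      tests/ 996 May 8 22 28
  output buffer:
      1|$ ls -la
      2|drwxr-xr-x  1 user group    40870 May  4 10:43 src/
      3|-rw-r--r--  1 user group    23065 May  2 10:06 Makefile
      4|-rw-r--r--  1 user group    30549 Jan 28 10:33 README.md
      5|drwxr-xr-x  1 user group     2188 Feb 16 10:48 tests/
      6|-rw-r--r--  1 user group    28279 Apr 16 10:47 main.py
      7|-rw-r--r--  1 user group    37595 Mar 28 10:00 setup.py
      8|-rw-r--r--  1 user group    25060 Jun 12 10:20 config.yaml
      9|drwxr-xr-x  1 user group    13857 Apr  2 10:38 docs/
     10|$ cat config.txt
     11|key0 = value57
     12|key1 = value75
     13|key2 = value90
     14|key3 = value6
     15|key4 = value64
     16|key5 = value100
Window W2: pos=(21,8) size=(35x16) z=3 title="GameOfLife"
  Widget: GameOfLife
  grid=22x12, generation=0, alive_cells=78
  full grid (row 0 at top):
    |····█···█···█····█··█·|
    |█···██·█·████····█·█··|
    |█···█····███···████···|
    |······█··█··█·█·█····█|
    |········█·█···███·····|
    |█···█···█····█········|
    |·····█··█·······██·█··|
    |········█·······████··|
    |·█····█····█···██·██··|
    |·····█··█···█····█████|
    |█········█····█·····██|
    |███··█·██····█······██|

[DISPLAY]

━━━━━━━━━━━━━━━━━━━━━━━━━┓                  
                         ┃━━━━━━━━━━━━━━━┓  
─────────────────────────┨r              ┃  
                         ┃───────────────┨  
x  1 user group    40870 ┃               ┃  
-  1 user group    23065 ┃               ┃  
-  1 user group    30549 ┃               ┃  
x  1 user group     2188 ┃               ┃  
- ┏━━━━━━━━━━━━━━━━━━━━━━━━━━━━━━━━━┓    ┃  
- ┃ GameOfLife                      ┃    ┃  
- ┠─────────────────────────────────┨    ┃  
x ┃Gen: 0                           ┃    ┃  
fi┃····█···█···█····█··█·           ┃    ┃  
lu┃█···██·█·████····█·█··           ┃    ┃  
lu┃█···█····███···████···           ┃    ┃  
━━┃······█··█··█·█·█····█           ┃    ┃  
  ┃········█·█···███·····           ┃    ┃  


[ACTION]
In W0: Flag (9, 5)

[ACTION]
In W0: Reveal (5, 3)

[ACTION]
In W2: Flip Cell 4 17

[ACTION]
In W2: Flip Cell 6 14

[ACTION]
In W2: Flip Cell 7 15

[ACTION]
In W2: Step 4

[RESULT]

━━━━━━━━━━━━━━━━━━━━━━━━━┓                  
                         ┃━━━━━━━━━━━━━━━┓  
─────────────────────────┨r              ┃  
                         ┃───────────────┨  
x  1 user group    40870 ┃               ┃  
-  1 user group    23065 ┃               ┃  
-  1 user group    30549 ┃               ┃  
x  1 user group     2188 ┃               ┃  
- ┏━━━━━━━━━━━━━━━━━━━━━━━━━━━━━━━━━┓    ┃  
- ┃ GameOfLife                      ┃    ┃  
- ┠─────────────────────────────────┨    ┃  
x ┃Gen: 4                           ┃    ┃  
fi┃···██·······█·········           ┃    ┃  
lu┃··█··█····██··········           ┃    ┃  
lu┃··███······█··██······           ┃    ┃  
━━┃············████······           ┃    ┃  
  ┃················█·█···           ┃    ┃  


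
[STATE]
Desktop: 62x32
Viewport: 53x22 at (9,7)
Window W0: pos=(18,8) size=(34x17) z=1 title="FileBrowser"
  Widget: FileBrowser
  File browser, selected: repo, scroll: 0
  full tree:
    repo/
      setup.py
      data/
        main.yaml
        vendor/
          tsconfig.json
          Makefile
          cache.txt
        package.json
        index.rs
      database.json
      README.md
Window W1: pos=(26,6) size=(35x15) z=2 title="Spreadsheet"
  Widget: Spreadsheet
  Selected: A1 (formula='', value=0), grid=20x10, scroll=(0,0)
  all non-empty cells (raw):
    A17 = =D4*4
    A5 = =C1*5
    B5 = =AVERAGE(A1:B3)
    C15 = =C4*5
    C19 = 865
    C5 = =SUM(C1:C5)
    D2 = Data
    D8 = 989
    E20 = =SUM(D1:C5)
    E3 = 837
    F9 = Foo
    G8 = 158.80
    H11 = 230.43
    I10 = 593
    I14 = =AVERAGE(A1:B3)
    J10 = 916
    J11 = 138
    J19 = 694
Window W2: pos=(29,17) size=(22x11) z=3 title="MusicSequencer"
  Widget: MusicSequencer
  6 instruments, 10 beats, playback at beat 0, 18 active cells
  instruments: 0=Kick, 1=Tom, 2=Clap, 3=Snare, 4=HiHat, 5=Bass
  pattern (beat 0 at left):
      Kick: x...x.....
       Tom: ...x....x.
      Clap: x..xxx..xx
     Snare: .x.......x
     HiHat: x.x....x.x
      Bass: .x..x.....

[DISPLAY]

                 ┃ Spreadsheet                     ┃ 
         ┏━━━━━━━┠─────────────────────────────────┨ 
         ┃ FileBr┃A1:                              ┃ 
         ┠───────┃       A       B       C       D ┃ 
         ┃> [-] r┃---------------------------------┃ 
         ┃    set┃  1      [0]       0       0     ┃ 
         ┃    [+]┃  2        0       0       0Data ┃ 
         ┃    dat┃  3        0       0       0     ┃ 
         ┃    REA┃  4        0       0       0     ┃ 
         ┃       ┃  5        0       0#CIRC!       ┃ 
         ┃       ┃  ┏━━━━━━━━━━━━━━━━━━━━┓   0     ┃ 
         ┃       ┃  ┃ MusicSequencer     ┃   0     ┃ 
         ┃       ┃  ┠────────────────────┨   0     ┃ 
         ┃       ┗━━┃      ▼123456789    ┃━━━━━━━━━┛ 
         ┃          ┃  Kick█···█·····    ┃┃          
         ┃          ┃   Tom···█····█·    ┃┃          
         ┃          ┃  Clap█··███··██    ┃┃          
         ┗━━━━━━━━━━┃ Snare·█·······█    ┃┛          
                    ┃ HiHat█·█····█·█    ┃           
                    ┃  Bass·█··█·····    ┃           
                    ┗━━━━━━━━━━━━━━━━━━━━┛           
                                                     


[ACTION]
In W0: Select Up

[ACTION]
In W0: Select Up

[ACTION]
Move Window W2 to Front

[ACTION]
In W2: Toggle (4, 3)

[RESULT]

                 ┃ Spreadsheet                     ┃ 
         ┏━━━━━━━┠─────────────────────────────────┨ 
         ┃ FileBr┃A1:                              ┃ 
         ┠───────┃       A       B       C       D ┃ 
         ┃> [-] r┃---------------------------------┃ 
         ┃    set┃  1      [0]       0       0     ┃ 
         ┃    [+]┃  2        0       0       0Data ┃ 
         ┃    dat┃  3        0       0       0     ┃ 
         ┃    REA┃  4        0       0       0     ┃ 
         ┃       ┃  5        0       0#CIRC!       ┃ 
         ┃       ┃  ┏━━━━━━━━━━━━━━━━━━━━┓   0     ┃ 
         ┃       ┃  ┃ MusicSequencer     ┃   0     ┃ 
         ┃       ┃  ┠────────────────────┨   0     ┃ 
         ┃       ┗━━┃      ▼123456789    ┃━━━━━━━━━┛ 
         ┃          ┃  Kick█···█·····    ┃┃          
         ┃          ┃   Tom···█····█·    ┃┃          
         ┃          ┃  Clap█··███··██    ┃┃          
         ┗━━━━━━━━━━┃ Snare·█·······█    ┃┛          
                    ┃ HiHat█·██···█·█    ┃           
                    ┃  Bass·█··█·····    ┃           
                    ┗━━━━━━━━━━━━━━━━━━━━┛           
                                                     


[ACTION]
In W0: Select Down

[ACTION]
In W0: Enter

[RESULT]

                 ┃ Spreadsheet                     ┃ 
         ┏━━━━━━━┠─────────────────────────────────┨ 
         ┃ FileBr┃A1:                              ┃ 
         ┠───────┃       A       B       C       D ┃ 
         ┃  [-] r┃---------------------------------┃ 
         ┃  > set┃  1      [0]       0       0     ┃ 
         ┃    [+]┃  2        0       0       0Data ┃ 
         ┃    dat┃  3        0       0       0     ┃ 
         ┃    REA┃  4        0       0       0     ┃ 
         ┃       ┃  5        0       0#CIRC!       ┃ 
         ┃       ┃  ┏━━━━━━━━━━━━━━━━━━━━┓   0     ┃ 
         ┃       ┃  ┃ MusicSequencer     ┃   0     ┃ 
         ┃       ┃  ┠────────────────────┨   0     ┃ 
         ┃       ┗━━┃      ▼123456789    ┃━━━━━━━━━┛ 
         ┃          ┃  Kick█···█·····    ┃┃          
         ┃          ┃   Tom···█····█·    ┃┃          
         ┃          ┃  Clap█··███··██    ┃┃          
         ┗━━━━━━━━━━┃ Snare·█·······█    ┃┛          
                    ┃ HiHat█·██···█·█    ┃           
                    ┃  Bass·█··█·····    ┃           
                    ┗━━━━━━━━━━━━━━━━━━━━┛           
                                                     


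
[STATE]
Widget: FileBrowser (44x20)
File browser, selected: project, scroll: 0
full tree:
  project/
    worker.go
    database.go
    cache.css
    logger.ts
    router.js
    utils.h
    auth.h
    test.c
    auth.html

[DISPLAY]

> [-] project/                              
    worker.go                               
    database.go                             
    cache.css                               
    logger.ts                               
    router.js                               
    utils.h                                 
    auth.h                                  
    test.c                                  
    auth.html                               
                                            
                                            
                                            
                                            
                                            
                                            
                                            
                                            
                                            
                                            


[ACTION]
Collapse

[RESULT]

> [+] project/                              
                                            
                                            
                                            
                                            
                                            
                                            
                                            
                                            
                                            
                                            
                                            
                                            
                                            
                                            
                                            
                                            
                                            
                                            
                                            


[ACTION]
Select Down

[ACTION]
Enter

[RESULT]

> [-] project/                              
    worker.go                               
    database.go                             
    cache.css                               
    logger.ts                               
    router.js                               
    utils.h                                 
    auth.h                                  
    test.c                                  
    auth.html                               
                                            
                                            
                                            
                                            
                                            
                                            
                                            
                                            
                                            
                                            


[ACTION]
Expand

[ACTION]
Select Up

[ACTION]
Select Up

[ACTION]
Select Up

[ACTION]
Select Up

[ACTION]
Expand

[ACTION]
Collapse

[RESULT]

> [+] project/                              
                                            
                                            
                                            
                                            
                                            
                                            
                                            
                                            
                                            
                                            
                                            
                                            
                                            
                                            
                                            
                                            
                                            
                                            
                                            


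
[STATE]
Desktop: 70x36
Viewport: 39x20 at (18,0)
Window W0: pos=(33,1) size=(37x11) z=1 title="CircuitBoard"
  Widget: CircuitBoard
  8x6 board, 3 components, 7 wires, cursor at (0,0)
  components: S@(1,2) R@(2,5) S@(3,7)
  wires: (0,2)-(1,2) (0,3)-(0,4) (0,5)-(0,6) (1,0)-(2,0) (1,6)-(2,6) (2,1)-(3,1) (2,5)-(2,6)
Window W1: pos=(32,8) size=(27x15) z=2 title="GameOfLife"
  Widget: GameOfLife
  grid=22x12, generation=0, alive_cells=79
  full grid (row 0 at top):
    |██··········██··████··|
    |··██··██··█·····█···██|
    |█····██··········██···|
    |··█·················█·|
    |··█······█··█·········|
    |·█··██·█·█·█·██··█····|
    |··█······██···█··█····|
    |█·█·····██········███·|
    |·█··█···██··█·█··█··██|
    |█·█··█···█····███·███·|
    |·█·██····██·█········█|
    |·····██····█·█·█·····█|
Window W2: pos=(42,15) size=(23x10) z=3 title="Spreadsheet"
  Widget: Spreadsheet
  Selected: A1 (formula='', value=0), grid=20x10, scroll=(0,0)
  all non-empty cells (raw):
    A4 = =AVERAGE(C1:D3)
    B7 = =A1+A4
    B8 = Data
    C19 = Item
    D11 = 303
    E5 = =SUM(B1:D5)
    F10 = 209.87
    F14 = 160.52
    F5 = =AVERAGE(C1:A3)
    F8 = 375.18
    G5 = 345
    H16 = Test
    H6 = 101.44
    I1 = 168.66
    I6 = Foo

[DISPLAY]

                                       
               ┏━━━━━━━━━━━━━━━━━━━━━━━
               ┃ CircuitBoard          
               ┠───────────────────────
               ┃   0 1 2 3 4 5 6 7     
               ┃0  [.]      ·   · ─ ·  
               ┃            │          
               ┃1   ·       S          
              ┏━━━━━━━━━━━━━━━━━━━━━━━━
              ┃ GameOfLife             
              ┠────────────────────────
              ┃Gen: 0                  
              ┃··██··██··█·····█···██  
              ┃█····██··········██···  
              ┃··█·················█·  
              ┃··█······┏━━━━━━━━━━━━━━
              ┃·█··██·█·┃ Spreadsheet  
              ┃··█······┠──────────────
              ┃█·█·····█┃A1:           
              ┃·█··█···█┃       A      


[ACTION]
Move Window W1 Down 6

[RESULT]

                                       
               ┏━━━━━━━━━━━━━━━━━━━━━━━
               ┃ CircuitBoard          
               ┠───────────────────────
               ┃   0 1 2 3 4 5 6 7     
               ┃0  [.]      ·   · ─ ·  
               ┃            │          
               ┃1   ·       S          
               ┃    │                  
               ┃2   ·   ·              
               ┃        │              
               ┗━━━━━━━━━━━━━━━━━━━━━━━
                                       
                                       
              ┏━━━━━━━━━━━━━━━━━━━━━━━━
              ┃ GameOfLi┏━━━━━━━━━━━━━━
              ┠─────────┃ Spreadsheet  
              ┃Gen: 0   ┠──────────────
              ┃··██··██·┃A1:           
              ┃█····██··┃       A      


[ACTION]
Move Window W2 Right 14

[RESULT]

                                       
               ┏━━━━━━━━━━━━━━━━━━━━━━━
               ┃ CircuitBoard          
               ┠───────────────────────
               ┃   0 1 2 3 4 5 6 7     
               ┃0  [.]      ·   · ─ ·  
               ┃            │          
               ┃1   ·       S          
               ┃    │                  
               ┃2   ·   ·              
               ┃        │              
               ┗━━━━━━━━━━━━━━━━━━━━━━━
                                       
                                       
              ┏━━━━━━━━━━━━━━━━━━━━━━━━
              ┃ GameOfLife   ┏━━━━━━━━━
              ┠──────────────┃ Spreadsh
              ┃Gen: 0        ┠─────────
              ┃··██··██··█···┃A1:      
              ┃█····██·······┃       A 


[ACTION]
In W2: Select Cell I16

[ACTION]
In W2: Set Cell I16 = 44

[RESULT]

                                       
               ┏━━━━━━━━━━━━━━━━━━━━━━━
               ┃ CircuitBoard          
               ┠───────────────────────
               ┃   0 1 2 3 4 5 6 7     
               ┃0  [.]      ·   · ─ ·  
               ┃            │          
               ┃1   ·       S          
               ┃    │                  
               ┃2   ·   ·              
               ┃        │              
               ┗━━━━━━━━━━━━━━━━━━━━━━━
                                       
                                       
              ┏━━━━━━━━━━━━━━━━━━━━━━━━
              ┃ GameOfLife   ┏━━━━━━━━━
              ┠──────────────┃ Spreadsh
              ┃Gen: 0        ┠─────────
              ┃··██··██··█···┃I16: 44  
              ┃█····██·······┃       A 


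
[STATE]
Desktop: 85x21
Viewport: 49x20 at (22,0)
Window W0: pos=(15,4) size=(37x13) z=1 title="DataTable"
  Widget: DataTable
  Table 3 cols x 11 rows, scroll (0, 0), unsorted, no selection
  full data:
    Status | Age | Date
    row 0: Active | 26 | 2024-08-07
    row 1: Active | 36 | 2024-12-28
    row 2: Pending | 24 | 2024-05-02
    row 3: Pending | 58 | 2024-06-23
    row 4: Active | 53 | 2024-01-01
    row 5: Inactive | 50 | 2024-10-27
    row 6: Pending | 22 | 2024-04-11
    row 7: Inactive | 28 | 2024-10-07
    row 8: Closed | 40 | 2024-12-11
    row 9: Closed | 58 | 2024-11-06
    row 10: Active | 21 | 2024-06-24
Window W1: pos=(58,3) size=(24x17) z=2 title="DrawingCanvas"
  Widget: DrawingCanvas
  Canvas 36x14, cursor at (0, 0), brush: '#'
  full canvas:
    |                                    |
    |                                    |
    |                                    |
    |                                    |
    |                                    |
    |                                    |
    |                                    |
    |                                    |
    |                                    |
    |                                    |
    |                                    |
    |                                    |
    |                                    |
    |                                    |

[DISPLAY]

                                                 
                                                 
                                                 
                                    ┏━━━━━━━━━━━━
━━━━━━━━━━━━━━━━━━━━━━━━━━━━━┓      ┃ DrawingCanv
able                         ┃      ┠────────────
─────────────────────────────┨      ┃+           
  │Age│Date                  ┃      ┃            
──┼───┼──────────            ┃      ┃            
  │26 │2024-08-07            ┃      ┃            
  │36 │2024-12-28            ┃      ┃            
g │24 │2024-05-02            ┃      ┃            
g │58 │2024-06-23            ┃      ┃            
  │53 │2024-01-01            ┃      ┃            
ve│50 │2024-10-27            ┃      ┃            
g │22 │2024-04-11            ┃      ┃            
━━━━━━━━━━━━━━━━━━━━━━━━━━━━━┛      ┃            
                                    ┃            
                                    ┃            
                                    ┗━━━━━━━━━━━━


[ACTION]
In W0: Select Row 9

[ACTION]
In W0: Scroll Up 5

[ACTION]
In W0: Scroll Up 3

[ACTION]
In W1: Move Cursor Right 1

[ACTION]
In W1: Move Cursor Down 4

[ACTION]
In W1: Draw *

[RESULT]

                                                 
                                                 
                                                 
                                    ┏━━━━━━━━━━━━
━━━━━━━━━━━━━━━━━━━━━━━━━━━━━┓      ┃ DrawingCanv
able                         ┃      ┠────────────
─────────────────────────────┨      ┃            
  │Age│Date                  ┃      ┃            
──┼───┼──────────            ┃      ┃            
  │26 │2024-08-07            ┃      ┃            
  │36 │2024-12-28            ┃      ┃ *          
g │24 │2024-05-02            ┃      ┃            
g │58 │2024-06-23            ┃      ┃            
  │53 │2024-01-01            ┃      ┃            
ve│50 │2024-10-27            ┃      ┃            
g │22 │2024-04-11            ┃      ┃            
━━━━━━━━━━━━━━━━━━━━━━━━━━━━━┛      ┃            
                                    ┃            
                                    ┃            
                                    ┗━━━━━━━━━━━━
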